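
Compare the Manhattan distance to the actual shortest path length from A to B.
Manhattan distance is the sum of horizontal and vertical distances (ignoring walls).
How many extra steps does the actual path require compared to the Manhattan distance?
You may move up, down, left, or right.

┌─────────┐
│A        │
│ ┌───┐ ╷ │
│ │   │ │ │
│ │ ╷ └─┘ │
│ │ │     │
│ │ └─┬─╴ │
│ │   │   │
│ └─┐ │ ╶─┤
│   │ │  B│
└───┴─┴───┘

Manhattan distance: |4 - 0| + |4 - 0| = 8
Actual path length: 10
Extra steps: 10 - 8 = 2

Solution:

┌─────────┐
│A → → → ↓│
│ ┌───┐ ╷ │
│ │   │ │↓│
│ │ ╷ └─┘ │
│ │ │    ↓│
│ │ └─┬─╴ │
│ │   │↓ ↲│
│ └─┐ │ ╶─┤
│   │ │↳ B│
└───┴─┴───┘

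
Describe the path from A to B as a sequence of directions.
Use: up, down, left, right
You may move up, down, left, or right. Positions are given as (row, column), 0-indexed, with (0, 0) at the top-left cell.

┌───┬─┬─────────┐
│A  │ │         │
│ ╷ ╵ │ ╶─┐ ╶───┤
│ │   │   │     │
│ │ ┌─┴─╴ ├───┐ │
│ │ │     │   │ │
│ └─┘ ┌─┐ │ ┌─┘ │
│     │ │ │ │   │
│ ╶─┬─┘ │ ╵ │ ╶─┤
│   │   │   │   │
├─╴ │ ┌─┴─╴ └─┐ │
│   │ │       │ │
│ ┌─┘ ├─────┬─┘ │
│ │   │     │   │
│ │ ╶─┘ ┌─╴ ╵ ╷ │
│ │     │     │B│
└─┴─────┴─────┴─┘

Finding the path and converting it to directions:
Path through cells: (0,0) → (1,0) → (2,0) → (3,0) → (3,1) → (3,2) → (2,2) → (2,3) → (2,4) → (1,4) → (1,3) → (0,3) → (0,4) → (0,5) → (1,5) → (1,6) → (1,7) → (2,7) → (3,7) → (3,6) → (4,6) → (4,7) → (5,7) → (6,7) → (7,7)
Directions: down, down, down, right, right, up, right, right, up, left, up, right, right, down, right, right, down, down, left, down, right, down, down, down

Solution:

┌───┬─┬─────────┐
│A  │ │↱ → ↓    │
│ ╷ ╵ │ ╶─┐ ╶───┤
│↓│   │↑ ↰│↳ → ↓│
│ │ ┌─┴─╴ ├───┐ │
│↓│ │↱ → ↑│   │↓│
│ └─┘ ┌─┐ │ ┌─┘ │
│↳ → ↑│ │ │ │↓ ↲│
│ ╶─┬─┘ │ ╵ │ ╶─┤
│   │   │   │↳ ↓│
├─╴ │ ┌─┴─╴ └─┐ │
│   │ │       │↓│
│ ┌─┘ ├─────┬─┘ │
│ │   │     │  ↓│
│ │ ╶─┘ ┌─╴ ╵ ╷ │
│ │     │     │B│
└─┴─────┴─────┴─┘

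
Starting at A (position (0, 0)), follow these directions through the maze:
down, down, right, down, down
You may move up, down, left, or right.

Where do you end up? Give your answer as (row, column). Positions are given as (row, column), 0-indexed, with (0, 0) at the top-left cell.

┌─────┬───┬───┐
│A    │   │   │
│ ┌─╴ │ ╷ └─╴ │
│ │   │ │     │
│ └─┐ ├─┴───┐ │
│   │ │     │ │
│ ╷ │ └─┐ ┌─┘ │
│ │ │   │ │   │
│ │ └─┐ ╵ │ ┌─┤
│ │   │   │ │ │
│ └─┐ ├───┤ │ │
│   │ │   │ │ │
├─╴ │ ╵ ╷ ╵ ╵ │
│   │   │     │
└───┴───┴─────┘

Following directions step by step:
Start: (0, 0)
  down: (0, 0) → (1, 0)
  down: (1, 0) → (2, 0)
  right: (2, 0) → (2, 1)
  down: (2, 1) → (3, 1)
  down: (3, 1) → (4, 1)
Final position: (4, 1)

Path taken:

┌─────┬───┬───┐
│A    │   │   │
│ ┌─╴ │ ╷ └─╴ │
│↓│   │ │     │
│ └─┐ ├─┴───┐ │
│↳ ↓│ │     │ │
│ ╷ │ └─┐ ┌─┘ │
│ │↓│   │ │   │
│ │ └─┐ ╵ │ ┌─┤
│ │B  │   │ │ │
│ └─┐ ├───┤ │ │
│   │ │   │ │ │
├─╴ │ ╵ ╷ ╵ ╵ │
│   │   │     │
└───┴───┴─────┘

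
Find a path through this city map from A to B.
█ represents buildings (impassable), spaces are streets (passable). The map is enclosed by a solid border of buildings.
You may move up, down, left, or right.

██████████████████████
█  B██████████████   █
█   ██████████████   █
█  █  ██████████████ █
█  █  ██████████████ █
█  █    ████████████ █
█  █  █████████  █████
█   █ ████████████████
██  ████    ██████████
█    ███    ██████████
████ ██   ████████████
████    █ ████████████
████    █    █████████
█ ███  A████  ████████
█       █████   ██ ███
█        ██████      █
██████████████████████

Finding the shortest path from A to B:
Movement: cardinal only
Path length: 18 steps
Directions: up → up → left → left → left → up → up → left → up → up → left → up → up → up → up → up → up → right

Solution:

██████████████████████
█ ↱B██████████████   █
█ ↑ ██████████████   █
█ ↑█  ██████████████ █
█ ↑█  ██████████████ █
█ ↑█    ████████████ █
█ ↑█  █████████  █████
█ ↑↰█ ████████████████
██ ↑████    ██████████
█  ↑↰███    ██████████
████↑██   ████████████
████↑←←↰█ ████████████
████   ↑█    █████████
█ ███  A████  ████████
█       █████   ██ ███
█        ██████      █
██████████████████████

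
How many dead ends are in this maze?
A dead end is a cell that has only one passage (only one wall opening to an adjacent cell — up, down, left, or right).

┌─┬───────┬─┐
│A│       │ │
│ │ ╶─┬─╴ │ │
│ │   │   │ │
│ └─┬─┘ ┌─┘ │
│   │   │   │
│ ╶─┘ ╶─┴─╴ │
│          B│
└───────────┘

Checking each cell for number of passages:

Dead ends found at positions:
  (0, 0)
  (0, 5)
  (1, 2)
  (2, 1)
  (2, 4)
Total dead ends: 5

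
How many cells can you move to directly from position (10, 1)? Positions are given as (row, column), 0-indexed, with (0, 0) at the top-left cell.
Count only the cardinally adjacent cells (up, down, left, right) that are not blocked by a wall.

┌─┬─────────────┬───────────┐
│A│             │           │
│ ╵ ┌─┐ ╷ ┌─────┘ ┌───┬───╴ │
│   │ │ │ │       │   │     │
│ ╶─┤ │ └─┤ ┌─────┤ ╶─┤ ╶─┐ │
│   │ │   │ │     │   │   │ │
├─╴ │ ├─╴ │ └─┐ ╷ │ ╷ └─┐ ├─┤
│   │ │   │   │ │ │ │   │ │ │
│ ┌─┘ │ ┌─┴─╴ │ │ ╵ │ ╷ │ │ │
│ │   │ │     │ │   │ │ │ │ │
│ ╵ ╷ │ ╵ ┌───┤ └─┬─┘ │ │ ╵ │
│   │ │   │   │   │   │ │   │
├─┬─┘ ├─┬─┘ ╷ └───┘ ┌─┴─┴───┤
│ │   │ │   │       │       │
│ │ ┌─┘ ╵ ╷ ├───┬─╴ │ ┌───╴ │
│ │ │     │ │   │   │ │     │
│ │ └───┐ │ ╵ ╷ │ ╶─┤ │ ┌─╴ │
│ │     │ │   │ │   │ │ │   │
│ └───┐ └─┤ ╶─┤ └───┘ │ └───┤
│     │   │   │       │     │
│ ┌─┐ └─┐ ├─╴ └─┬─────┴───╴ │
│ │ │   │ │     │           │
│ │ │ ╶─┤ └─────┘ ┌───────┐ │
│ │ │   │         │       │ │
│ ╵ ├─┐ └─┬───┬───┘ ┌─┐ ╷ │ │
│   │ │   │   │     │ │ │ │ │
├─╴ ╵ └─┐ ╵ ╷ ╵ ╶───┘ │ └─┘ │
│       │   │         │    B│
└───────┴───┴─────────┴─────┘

Checking passable neighbors of (10, 1):
Neighbors: (11, 1)
Count: 1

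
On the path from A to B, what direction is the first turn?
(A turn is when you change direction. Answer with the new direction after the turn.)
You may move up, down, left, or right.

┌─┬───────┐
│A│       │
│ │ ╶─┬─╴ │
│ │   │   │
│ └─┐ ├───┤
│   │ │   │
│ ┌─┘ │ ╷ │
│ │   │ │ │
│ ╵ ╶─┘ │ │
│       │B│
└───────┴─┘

Directions: down, down, down, down, right, right, right, up, up, right, down, down
First turn direction: right

Solution:

┌─┬───────┐
│A│       │
│ │ ╶─┬─╴ │
│↓│   │   │
│ └─┐ ├───┤
│↓  │ │↱ ↓│
│ ┌─┘ │ ╷ │
│↓│   │↑│↓│
│ ╵ ╶─┘ │ │
│↳ → → ↑│B│
└───────┴─┘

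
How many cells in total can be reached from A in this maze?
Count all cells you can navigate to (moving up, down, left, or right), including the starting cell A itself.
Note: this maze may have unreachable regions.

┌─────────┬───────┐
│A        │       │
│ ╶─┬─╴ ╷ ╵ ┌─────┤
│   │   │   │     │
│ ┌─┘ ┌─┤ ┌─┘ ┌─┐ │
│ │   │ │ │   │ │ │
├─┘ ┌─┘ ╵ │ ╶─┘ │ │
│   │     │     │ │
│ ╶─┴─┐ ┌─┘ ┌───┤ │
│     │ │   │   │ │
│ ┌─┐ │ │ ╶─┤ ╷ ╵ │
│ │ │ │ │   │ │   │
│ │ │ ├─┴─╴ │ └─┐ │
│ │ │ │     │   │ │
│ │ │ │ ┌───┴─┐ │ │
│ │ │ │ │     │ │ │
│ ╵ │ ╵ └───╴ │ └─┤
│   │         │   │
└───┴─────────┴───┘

Using BFS/flood-fill to find all reachable cells from A:
Maze size: 9 × 9 = 81 total cells
All cells are reachable — the maze is fully connected.
Reachable cells: 81

Reachable region (· marks reachable cells):

┌─────────┬───────┐
│A · · · ·│· · · ·│
│ ╶─┬─╴ ╷ ╵ ┌─────┤
│· ·│· ·│· ·│· · ·│
│ ┌─┘ ┌─┤ ┌─┘ ┌─┐ │
│·│· ·│·│·│· ·│·│·│
├─┘ ┌─┘ ╵ │ ╶─┘ │ │
│· ·│· · ·│· · ·│·│
│ ╶─┴─┐ ┌─┘ ┌───┤ │
│· · ·│·│· ·│· ·│·│
│ ┌─┐ │ │ ╶─┤ ╷ ╵ │
│·│·│·│·│· ·│·│· ·│
│ │ │ ├─┴─╴ │ └─┐ │
│·│·│·│· · ·│· ·│·│
│ │ │ │ ┌───┴─┐ │ │
│·│·│·│·│· · ·│·│·│
│ ╵ │ ╵ └───╴ │ └─┤
│· ·│· · · · ·│· ·│
└───┴─────────┴───┘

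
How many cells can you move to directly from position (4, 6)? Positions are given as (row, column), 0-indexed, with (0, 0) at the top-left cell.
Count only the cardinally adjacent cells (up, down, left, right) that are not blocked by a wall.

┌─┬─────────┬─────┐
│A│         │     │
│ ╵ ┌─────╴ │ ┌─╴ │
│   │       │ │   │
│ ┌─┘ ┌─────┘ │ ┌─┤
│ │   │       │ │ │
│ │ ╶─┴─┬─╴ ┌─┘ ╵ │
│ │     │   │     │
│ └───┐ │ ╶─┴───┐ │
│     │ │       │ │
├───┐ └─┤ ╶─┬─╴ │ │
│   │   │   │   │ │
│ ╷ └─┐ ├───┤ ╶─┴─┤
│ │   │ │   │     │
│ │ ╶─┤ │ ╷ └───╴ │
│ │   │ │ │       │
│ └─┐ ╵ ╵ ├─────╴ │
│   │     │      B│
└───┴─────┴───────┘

Checking passable neighbors of (4, 6):
Neighbors: (4, 5), (4, 7)
Count: 2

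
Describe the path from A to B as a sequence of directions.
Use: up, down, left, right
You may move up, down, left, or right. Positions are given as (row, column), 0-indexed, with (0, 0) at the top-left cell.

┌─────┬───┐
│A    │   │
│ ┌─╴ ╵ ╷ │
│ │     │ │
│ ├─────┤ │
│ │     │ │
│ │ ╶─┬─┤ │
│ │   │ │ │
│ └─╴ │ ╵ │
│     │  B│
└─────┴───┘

Finding the path and converting it to directions:
Path through cells: (0,0) → (0,1) → (0,2) → (1,2) → (1,3) → (0,3) → (0,4) → (1,4) → (2,4) → (3,4) → (4,4)
Directions: right, right, down, right, up, right, down, down, down, down

Solution:

┌─────┬───┐
│A → ↓│↱ ↓│
│ ┌─╴ ╵ ╷ │
│ │  ↳ ↑│↓│
│ ├─────┤ │
│ │     │↓│
│ │ ╶─┬─┤ │
│ │   │ │↓│
│ └─╴ │ ╵ │
│     │  B│
└─────┴───┘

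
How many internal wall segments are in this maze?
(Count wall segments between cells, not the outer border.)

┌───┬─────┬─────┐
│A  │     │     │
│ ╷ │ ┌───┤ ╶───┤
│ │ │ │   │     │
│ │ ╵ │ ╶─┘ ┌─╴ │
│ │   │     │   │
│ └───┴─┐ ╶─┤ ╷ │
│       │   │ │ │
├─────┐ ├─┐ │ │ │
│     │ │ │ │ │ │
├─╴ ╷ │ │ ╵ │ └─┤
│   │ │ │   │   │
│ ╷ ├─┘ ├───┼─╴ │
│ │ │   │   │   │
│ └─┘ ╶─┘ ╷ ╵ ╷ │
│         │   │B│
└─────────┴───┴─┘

Counting internal wall segments:
Total internal walls: 49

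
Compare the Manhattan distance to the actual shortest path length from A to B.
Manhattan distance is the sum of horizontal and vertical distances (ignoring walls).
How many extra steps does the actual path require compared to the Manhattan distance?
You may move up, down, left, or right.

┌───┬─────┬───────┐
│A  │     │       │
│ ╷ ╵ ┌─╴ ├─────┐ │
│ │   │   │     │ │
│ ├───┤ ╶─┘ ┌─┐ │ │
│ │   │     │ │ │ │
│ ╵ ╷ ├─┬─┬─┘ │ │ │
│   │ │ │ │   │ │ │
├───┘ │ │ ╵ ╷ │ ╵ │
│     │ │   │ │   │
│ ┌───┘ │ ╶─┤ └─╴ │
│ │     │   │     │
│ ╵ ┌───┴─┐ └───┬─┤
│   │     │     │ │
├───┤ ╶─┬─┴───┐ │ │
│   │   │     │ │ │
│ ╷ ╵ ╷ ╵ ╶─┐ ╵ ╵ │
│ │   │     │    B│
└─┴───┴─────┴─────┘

Manhattan distance: |8 - 0| + |8 - 0| = 16
Actual path length: 34
Extra steps: 34 - 16 = 18

Solution:

┌───┬─────┬───────┐
│A ↓│↱ → ↓│       │
│ ╷ ╵ ┌─╴ ├─────┐ │
│ │↳ ↑│↓ ↲│↱ → ↓│ │
│ ├───┤ ╶─┘ ┌─┐ │ │
│ │   │↳ → ↑│ │↓│ │
│ ╵ ╷ ├─┬─┬─┘ │ │ │
│   │ │ │ │↓ ↰│↓│ │
├───┘ │ │ ╵ ╷ │ ╵ │
│     │ │↓ ↲│↑│↳ ↓│
│ ┌───┘ │ ╶─┤ └─╴ │
│ │     │↳ ↓│↑ ← ↲│
│ ╵ ┌───┴─┐ └───┬─┤
│   │     │↳ → ↓│ │
├───┤ ╶─┬─┴───┐ │ │
│   │   │     │↓│ │
│ ╷ ╵ ╷ ╵ ╶─┐ ╵ ╵ │
│ │   │     │  ↳ B│
└─┴───┴─────┴─────┘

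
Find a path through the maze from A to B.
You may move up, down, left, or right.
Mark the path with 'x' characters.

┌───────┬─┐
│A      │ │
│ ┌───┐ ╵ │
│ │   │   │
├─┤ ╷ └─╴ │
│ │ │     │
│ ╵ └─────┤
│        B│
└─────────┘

Finding the shortest path through the maze:
Path length: 15 steps
Directions: right → right → right → down → right → down → left → left → up → left → down → down → right → right → right

Solution:

┌───────┬─┐
│A x x x│ │
│ ┌───┐ ╵ │
│ │x x│x x│
├─┤ ╷ └─╴ │
│ │x│x x x│
│ ╵ └─────┤
│  x x x B│
└─────────┘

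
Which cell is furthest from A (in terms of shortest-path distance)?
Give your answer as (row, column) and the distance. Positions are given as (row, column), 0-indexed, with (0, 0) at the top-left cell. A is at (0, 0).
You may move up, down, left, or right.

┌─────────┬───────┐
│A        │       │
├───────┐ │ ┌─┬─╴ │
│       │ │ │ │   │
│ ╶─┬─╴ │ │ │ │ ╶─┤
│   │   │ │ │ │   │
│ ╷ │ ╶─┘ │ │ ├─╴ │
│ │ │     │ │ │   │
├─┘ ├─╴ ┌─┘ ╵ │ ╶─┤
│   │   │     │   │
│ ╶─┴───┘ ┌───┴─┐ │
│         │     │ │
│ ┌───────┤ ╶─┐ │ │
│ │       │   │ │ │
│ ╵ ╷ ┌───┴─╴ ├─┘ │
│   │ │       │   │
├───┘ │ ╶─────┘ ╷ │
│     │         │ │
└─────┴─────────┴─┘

Computing BFS distances from A to all cells:
Furthest cell: (6, 7)
Distance: 61 steps

Path from A to the furthest cell:

┌─────────┬───────┐
│A → → → ↓│↱ → → ↓│
├───────┐ │ ┌─┬─╴ │
│↓ ← ← ↰│↓│↑│ │↓ ↲│
│ ╶─┬─╴ │ │ │ │ ╶─┤
│↳ ↓│↱ ↑│↓│↑│ │↳ ↓│
│ ╷ │ ╶─┘ │ │ ├─╴ │
│ │↓│↑ ← ↲│↑│ │↓ ↲│
├─┘ ├─╴ ┌─┘ ╵ │ ╶─┤
│↓ ↲│   │↱ ↑  │↳ ↓│
│ ╶─┴───┘ ┌───┴─┐ │
│↳ → → → ↑│↱ → ↓│↓│
│ ┌───────┤ ╶─┐ │ │
│ │       │↑ ↰│B│↓│
│ ╵ ╷ ┌───┴─╴ ├─┘ │
│   │ │↱ → → ↑│↓ ↲│
├───┘ │ ╶─────┘ ╷ │
│     │↑ ← ← ← ↲│ │
└─────┴─────────┴─┘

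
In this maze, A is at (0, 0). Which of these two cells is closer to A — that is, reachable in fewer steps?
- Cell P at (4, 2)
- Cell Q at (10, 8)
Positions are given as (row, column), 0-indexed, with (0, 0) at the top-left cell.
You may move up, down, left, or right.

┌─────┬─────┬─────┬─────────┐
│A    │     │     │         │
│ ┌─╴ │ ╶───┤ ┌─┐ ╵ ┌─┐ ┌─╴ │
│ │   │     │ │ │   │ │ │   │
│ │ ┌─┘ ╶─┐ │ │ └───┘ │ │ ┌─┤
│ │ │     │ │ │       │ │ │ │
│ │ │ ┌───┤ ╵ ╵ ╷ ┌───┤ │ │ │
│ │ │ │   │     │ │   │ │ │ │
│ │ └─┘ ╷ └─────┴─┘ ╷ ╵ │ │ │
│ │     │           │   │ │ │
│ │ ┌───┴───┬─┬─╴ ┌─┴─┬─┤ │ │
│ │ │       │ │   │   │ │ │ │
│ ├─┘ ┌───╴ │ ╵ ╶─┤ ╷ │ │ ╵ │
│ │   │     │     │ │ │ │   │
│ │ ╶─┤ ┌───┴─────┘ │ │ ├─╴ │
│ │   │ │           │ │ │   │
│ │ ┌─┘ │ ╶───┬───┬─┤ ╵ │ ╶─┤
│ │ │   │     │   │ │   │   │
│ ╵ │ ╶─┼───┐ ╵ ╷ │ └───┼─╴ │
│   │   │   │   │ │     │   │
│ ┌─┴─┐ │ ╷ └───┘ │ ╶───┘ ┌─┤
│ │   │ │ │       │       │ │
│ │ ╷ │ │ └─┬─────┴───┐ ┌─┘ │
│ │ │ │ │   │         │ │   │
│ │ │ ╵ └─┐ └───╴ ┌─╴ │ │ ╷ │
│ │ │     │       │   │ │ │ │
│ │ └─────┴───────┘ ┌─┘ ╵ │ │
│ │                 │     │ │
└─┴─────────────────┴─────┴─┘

Shortest path A → P at (4, 2): 8 steps
Shortest path A → Q at (10, 8): 62 steps

P is closer (8 steps vs 62 steps).

Path to P:

┌─────┬─────┬─────┬─────────┐
│A → ↓│     │     │         │
│ ┌─╴ │ ╶───┤ ┌─┐ ╵ ┌─┐ ┌─╴ │
│ │↓ ↲│     │ │ │   │ │ │   │
│ │ ┌─┘ ╶─┐ │ │ └───┘ │ │ ┌─┤
│ │↓│     │ │ │       │ │ │ │
│ │ │ ┌───┤ ╵ ╵ ╷ ┌───┤ │ │ │
│ │↓│ │   │     │ │   │ │ │ │
│ │ └─┘ ╷ └─────┴─┘ ╷ ╵ │ │ │
│ │↳ P  │           │   │ │ │
│ │ ┌───┴───┬─┬─╴ ┌─┴─┬─┤ │ │
│ │ │       │ │   │   │ │ │ │
│ ├─┘ ┌───╴ │ ╵ ╶─┤ ╷ │ │ ╵ │
│ │   │     │     │ │ │ │   │
│ │ ╶─┤ ┌───┴─────┘ │ │ ├─╴ │
│ │   │ │           │ │ │   │
│ │ ┌─┘ │ ╶───┬───┬─┤ ╵ │ ╶─┤
│ │ │   │     │   │ │   │   │
│ ╵ │ ╶─┼───┐ ╵ ╷ │ └───┼─╴ │
│   │   │   │   │ │     │   │
│ ┌─┴─┐ │ ╷ └───┘ │ ╶───┘ ┌─┤
│ │   │ │ │       │       │ │
│ │ ╷ │ │ └─┬─────┴───┐ ┌─┘ │
│ │ │ │ │   │         │ │   │
│ │ │ ╵ └─┐ └───╴ ┌─╴ │ │ ╷ │
│ │ │     │       │   │ │ │ │
│ │ └─────┴───────┘ ┌─┘ ╵ │ │
│ │                 │     │ │
└─┴─────────────────┴─────┴─┘

Path to Q:

┌─────┬─────┬─────┬─────────┐
│A    │     │     │         │
│ ┌─╴ │ ╶───┤ ┌─┐ ╵ ┌─┐ ┌─╴ │
│↓│   │     │ │ │   │ │ │   │
│ │ ┌─┘ ╶─┐ │ │ └───┘ │ │ ┌─┤
│↓│ │     │ │ │       │ │ │ │
│ │ │ ┌───┤ ╵ ╵ ╷ ┌───┤ │ │ │
│↓│ │ │   │     │ │   │ │ │ │
│ │ └─┘ ╷ └─────┴─┘ ╷ ╵ │ │ │
│↓│     │           │   │ │ │
│ │ ┌───┴───┬─┬─╴ ┌─┴─┬─┤ │ │
│↓│ │↱ → → ↓│ │   │   │ │ │ │
│ ├─┘ ┌───╴ │ ╵ ╶─┤ ╷ │ │ ╵ │
│↓│↱ ↑│↓ ← ↲│     │ │ │ │   │
│ │ ╶─┤ ┌───┴─────┘ │ │ ├─╴ │
│↓│↑  │↓│           │ │ │   │
│ │ ┌─┘ │ ╶───┬───┬─┤ ╵ │ ╶─┤
│↓│↑│↓ ↲│     │   │ │   │   │
│ ╵ │ ╶─┼───┐ ╵ ╷ │ └───┼─╴ │
│↳ ↑│↳ ↓│↱ ↓│   │ │     │   │
│ ┌─┴─┐ │ ╷ └───┘ │ ╶───┘ ┌─┤
│ │↓ ↰│↓│↑│↳ → → Q│       │ │
│ │ ╷ │ │ └─┬─────┴───┐ ┌─┘ │
│ │↓│↑│↓│↑ ↰│    ↓ ← ↰│ │   │
│ │ │ ╵ └─┐ └───╴ ┌─╴ │ │ ╷ │
│ │↓│↑ ↲  │↑ ← ← ↲│↱ ↑│ │ │ │
│ │ └─────┴───────┘ ┌─┘ ╵ │ │
│ │↳ → → → → → → → ↑│     │ │
└─┴─────────────────┴─────┴─┘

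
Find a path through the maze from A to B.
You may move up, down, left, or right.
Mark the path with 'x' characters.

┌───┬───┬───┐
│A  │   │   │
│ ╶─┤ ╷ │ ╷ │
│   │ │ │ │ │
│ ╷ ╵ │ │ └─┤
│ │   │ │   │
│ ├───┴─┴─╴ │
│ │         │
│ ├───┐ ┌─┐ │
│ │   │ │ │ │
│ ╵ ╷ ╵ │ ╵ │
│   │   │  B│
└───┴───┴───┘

Finding the shortest path through the maze:
Path length: 16 steps
Directions: down → down → down → down → down → right → up → right → down → right → up → up → right → right → down → down

Solution:

┌───┬───┬───┐
│A  │   │   │
│ ╶─┤ ╷ │ ╷ │
│x  │ │ │ │ │
│ ╷ ╵ │ │ └─┤
│x│   │ │   │
│ ├───┴─┴─╴ │
│x│    x x x│
│ ├───┐ ┌─┐ │
│x│x x│x│ │x│
│ ╵ ╷ ╵ │ ╵ │
│x x│x x│  B│
└───┴───┴───┘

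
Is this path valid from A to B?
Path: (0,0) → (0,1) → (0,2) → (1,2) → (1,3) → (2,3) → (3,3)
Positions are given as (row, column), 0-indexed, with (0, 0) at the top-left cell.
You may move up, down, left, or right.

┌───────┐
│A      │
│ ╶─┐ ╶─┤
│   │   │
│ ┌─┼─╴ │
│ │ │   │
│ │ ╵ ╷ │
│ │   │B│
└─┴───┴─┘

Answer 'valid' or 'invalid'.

Checking path validity:
Result: All consecutive moves are passable.

valid

Correct solution:

┌───────┐
│A → ↓  │
│ ╶─┐ ╶─┤
│   │↳ ↓│
│ ┌─┼─╴ │
│ │ │  ↓│
│ │ ╵ ╷ │
│ │   │B│
└─┴───┴─┘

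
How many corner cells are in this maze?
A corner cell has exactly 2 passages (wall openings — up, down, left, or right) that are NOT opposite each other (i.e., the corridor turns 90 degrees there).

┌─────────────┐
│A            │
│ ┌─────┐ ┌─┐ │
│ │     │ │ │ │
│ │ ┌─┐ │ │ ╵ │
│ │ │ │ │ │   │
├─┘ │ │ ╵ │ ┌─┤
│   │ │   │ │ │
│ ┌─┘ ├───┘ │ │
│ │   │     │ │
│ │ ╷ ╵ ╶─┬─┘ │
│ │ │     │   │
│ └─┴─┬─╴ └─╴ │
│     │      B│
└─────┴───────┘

Counting corner cells (2 non-opposite passages):
Total corners: 16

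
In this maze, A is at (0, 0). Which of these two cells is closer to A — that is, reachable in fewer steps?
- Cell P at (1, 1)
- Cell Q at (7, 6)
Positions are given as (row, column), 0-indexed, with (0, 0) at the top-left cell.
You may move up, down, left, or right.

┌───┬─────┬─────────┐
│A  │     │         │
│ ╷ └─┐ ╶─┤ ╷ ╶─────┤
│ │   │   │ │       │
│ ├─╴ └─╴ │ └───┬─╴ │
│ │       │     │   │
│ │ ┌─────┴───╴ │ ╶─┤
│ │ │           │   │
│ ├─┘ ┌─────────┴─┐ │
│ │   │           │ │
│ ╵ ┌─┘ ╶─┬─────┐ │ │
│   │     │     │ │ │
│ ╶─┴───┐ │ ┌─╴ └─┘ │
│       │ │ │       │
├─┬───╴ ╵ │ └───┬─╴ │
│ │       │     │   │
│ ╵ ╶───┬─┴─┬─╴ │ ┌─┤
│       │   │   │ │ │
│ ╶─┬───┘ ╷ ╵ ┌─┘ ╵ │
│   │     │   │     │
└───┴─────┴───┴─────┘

Shortest path A → P at (1, 1): 2 steps
Shortest path A → Q at (7, 6): 39 steps

P is closer (2 steps vs 39 steps).

Path to P:

┌───┬─────┬─────────┐
│A ↓│     │         │
│ ╷ └─┐ ╶─┤ ╷ ╶─────┤
│ │P  │   │ │       │
│ ├─╴ └─╴ │ └───┬─╴ │
│ │       │     │   │
│ │ ┌─────┴───╴ │ ╶─┤
│ │ │           │   │
│ ├─┘ ┌─────────┴─┐ │
│ │   │           │ │
│ ╵ ┌─┘ ╶─┬─────┐ │ │
│   │     │     │ │ │
│ ╶─┴───┐ │ ┌─╴ └─┘ │
│       │ │ │       │
├─┬───╴ ╵ │ └───┬─╴ │
│ │       │     │   │
│ ╵ ╶───┬─┴─┬─╴ │ ┌─┤
│       │   │   │ │ │
│ ╶─┬───┘ ╷ ╵ ┌─┘ ╵ │
│   │     │   │     │
└───┴─────┴───┴─────┘

Path to Q:

┌───┬─────┬─────────┐
│A  │     │↱ ↓      │
│ ╷ └─┐ ╶─┤ ╷ ╶─────┤
│↓│   │   │↑│↳ → → ↓│
│ ├─╴ └─╴ │ └───┬─╴ │
│↓│       │↑ ← ↰│↓ ↲│
│ │ ┌─────┴───╴ │ ╶─┤
│↓│ │↱ → → → → ↑│↳ ↓│
│ ├─┘ ┌─────────┴─┐ │
│↓│↱ ↑│           │↓│
│ ╵ ┌─┘ ╶─┬─────┐ │ │
│↳ ↑│     │↓ ← ↰│ │↓│
│ ╶─┴───┐ │ ┌─╴ └─┘ │
│       │ │↓│  ↑ ← ↲│
├─┬───╴ ╵ │ └───┬─╴ │
│ │       │↳ Q  │   │
│ ╵ ╶───┬─┴─┬─╴ │ ┌─┤
│       │   │   │ │ │
│ ╶─┬───┘ ╷ ╵ ┌─┘ ╵ │
│   │     │   │     │
└───┴─────┴───┴─────┘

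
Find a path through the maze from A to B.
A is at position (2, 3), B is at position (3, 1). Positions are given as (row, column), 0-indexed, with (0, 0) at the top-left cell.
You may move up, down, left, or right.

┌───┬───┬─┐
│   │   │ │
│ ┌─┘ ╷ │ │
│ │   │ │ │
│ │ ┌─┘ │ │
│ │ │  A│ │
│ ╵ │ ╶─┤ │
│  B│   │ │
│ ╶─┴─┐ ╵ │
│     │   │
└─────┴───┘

Finding the shortest path from (2, 3) to (3, 1):
Path length: 7 steps
Directions: up → up → left → down → left → down → down

Solution:

┌───┬───┬─┐
│   │↓ ↰│ │
│ ┌─┘ ╷ │ │
│ │↓ ↲│↑│ │
│ │ ┌─┘ │ │
│ │↓│  A│ │
│ ╵ │ ╶─┤ │
│  B│   │ │
│ ╶─┴─┐ ╵ │
│     │   │
└─────┴───┘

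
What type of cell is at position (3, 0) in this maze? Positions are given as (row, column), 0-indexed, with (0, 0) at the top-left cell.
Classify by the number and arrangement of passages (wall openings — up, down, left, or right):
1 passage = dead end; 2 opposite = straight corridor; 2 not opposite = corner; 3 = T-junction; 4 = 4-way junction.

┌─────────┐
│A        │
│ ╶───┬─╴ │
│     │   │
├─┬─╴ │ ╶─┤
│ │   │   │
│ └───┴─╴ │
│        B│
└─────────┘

Checking cell at (3, 0):
Number of passages: 2
Cell type: corner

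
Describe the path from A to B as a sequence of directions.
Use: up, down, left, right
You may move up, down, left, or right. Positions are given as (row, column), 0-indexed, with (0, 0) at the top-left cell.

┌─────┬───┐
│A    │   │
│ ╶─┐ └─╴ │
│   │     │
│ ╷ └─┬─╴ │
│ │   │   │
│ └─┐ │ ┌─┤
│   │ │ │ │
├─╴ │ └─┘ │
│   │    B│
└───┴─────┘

Finding the path and converting it to directions:
Path through cells: (0,0) → (1,0) → (1,1) → (2,1) → (2,2) → (3,2) → (4,2) → (4,3) → (4,4)
Directions: down, right, down, right, down, down, right, right

Solution:

┌─────┬───┐
│A    │   │
│ ╶─┐ └─╴ │
│↳ ↓│     │
│ ╷ └─┬─╴ │
│ │↳ ↓│   │
│ └─┐ │ ┌─┤
│   │↓│ │ │
├─╴ │ └─┘ │
│   │↳ → B│
└───┴─────┘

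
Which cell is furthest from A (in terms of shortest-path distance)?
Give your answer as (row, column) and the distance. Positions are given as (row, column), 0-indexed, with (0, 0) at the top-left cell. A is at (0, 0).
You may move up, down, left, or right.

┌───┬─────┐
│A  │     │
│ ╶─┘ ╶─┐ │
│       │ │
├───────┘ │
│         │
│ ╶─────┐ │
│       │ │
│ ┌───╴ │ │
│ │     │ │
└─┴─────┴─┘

Computing BFS distances from A to all cells:
Furthest cell: (4, 1)
Distance: 19 steps

Path from A to the furthest cell:

┌───┬─────┐
│A  │↱ → ↓│
│ ╶─┘ ╶─┐ │
│↳ → ↑  │↓│
├───────┘ │
│↓ ← ← ← ↲│
│ ╶─────┐ │
│↳ → → ↓│ │
│ ┌───╴ │ │
│ │B ← ↲│ │
└─┴─────┴─┘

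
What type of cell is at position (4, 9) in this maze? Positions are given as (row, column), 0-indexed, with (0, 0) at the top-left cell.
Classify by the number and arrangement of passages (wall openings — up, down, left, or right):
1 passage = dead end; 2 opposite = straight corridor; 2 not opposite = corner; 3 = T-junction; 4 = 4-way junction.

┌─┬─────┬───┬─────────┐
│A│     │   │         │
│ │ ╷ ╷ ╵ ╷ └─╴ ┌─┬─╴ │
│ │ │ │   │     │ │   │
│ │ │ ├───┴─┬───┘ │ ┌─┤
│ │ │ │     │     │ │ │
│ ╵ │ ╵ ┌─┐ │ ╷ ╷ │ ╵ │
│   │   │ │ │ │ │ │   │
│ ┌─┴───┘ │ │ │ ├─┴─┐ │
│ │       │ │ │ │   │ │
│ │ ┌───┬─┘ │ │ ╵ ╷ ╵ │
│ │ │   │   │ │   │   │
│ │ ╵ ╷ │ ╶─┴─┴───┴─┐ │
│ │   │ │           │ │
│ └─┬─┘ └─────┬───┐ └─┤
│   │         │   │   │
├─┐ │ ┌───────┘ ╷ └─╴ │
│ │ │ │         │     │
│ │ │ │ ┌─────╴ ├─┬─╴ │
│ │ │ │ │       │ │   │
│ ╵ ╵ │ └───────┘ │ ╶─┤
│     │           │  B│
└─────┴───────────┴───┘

Checking cell at (4, 9):
Number of passages: 2
Cell type: corner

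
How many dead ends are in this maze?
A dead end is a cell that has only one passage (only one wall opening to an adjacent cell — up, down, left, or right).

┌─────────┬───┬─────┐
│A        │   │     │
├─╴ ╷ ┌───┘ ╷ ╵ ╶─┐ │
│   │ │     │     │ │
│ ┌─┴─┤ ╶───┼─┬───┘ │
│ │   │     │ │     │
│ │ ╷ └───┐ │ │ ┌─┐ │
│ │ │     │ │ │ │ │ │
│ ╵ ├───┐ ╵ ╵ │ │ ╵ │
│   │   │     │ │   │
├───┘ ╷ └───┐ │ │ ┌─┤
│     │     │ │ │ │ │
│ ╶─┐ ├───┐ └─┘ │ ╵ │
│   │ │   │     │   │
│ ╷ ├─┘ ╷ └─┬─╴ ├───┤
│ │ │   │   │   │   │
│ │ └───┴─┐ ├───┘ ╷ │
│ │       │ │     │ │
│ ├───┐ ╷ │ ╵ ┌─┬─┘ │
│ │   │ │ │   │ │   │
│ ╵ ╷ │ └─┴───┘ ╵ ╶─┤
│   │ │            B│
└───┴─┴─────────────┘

Checking each cell for number of passages:

Dead ends found at positions:
  (0, 0)
  (0, 4)
  (1, 2)
  (1, 8)
  (2, 6)
  (3, 8)
  (5, 6)
  (5, 9)
  (6, 2)
  (7, 2)
  (7, 6)
  (9, 4)
  (9, 7)
  (10, 2)
  (10, 9)
Total dead ends: 15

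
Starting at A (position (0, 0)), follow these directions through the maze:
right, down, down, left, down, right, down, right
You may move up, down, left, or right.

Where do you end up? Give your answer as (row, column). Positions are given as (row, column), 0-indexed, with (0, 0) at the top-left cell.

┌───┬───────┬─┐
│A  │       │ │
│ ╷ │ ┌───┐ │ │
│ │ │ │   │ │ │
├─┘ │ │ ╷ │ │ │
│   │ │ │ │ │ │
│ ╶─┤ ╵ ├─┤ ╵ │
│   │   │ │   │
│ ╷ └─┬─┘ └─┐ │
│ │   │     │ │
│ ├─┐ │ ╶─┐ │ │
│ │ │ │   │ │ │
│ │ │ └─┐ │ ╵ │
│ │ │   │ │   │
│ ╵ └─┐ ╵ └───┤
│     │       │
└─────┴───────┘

Following directions step by step:
Start: (0, 0)
  right: (0, 0) → (0, 1)
  down: (0, 1) → (1, 1)
  down: (1, 1) → (2, 1)
  left: (2, 1) → (2, 0)
  down: (2, 0) → (3, 0)
  right: (3, 0) → (3, 1)
  down: (3, 1) → (4, 1)
  right: (4, 1) → (4, 2)
Final position: (4, 2)

Path taken:

┌───┬───────┬─┐
│A ↓│       │ │
│ ╷ │ ┌───┐ │ │
│ │↓│ │   │ │ │
├─┘ │ │ ╷ │ │ │
│↓ ↲│ │ │ │ │ │
│ ╶─┤ ╵ ├─┤ ╵ │
│↳ ↓│   │ │   │
│ ╷ └─┬─┘ └─┐ │
│ │↳ B│     │ │
│ ├─┐ │ ╶─┐ │ │
│ │ │ │   │ │ │
│ │ │ └─┐ │ ╵ │
│ │ │   │ │   │
│ ╵ └─┐ ╵ └───┤
│     │       │
└─────┴───────┘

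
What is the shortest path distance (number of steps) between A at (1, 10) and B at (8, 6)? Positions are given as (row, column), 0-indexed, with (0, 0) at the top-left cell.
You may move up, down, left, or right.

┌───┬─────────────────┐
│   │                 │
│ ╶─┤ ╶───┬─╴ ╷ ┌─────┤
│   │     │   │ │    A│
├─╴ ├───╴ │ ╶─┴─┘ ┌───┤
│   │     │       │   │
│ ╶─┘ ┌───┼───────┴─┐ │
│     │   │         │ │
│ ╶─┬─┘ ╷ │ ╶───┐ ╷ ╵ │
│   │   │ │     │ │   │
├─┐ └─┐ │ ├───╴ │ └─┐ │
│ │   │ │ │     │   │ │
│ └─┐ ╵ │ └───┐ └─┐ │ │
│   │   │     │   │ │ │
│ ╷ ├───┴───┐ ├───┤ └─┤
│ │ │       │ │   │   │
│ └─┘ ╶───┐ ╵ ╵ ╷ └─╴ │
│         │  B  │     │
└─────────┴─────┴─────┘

Finding path from (1, 10) to (8, 6):
Path: (1,10) → (1,9) → (1,8) → (2,8) → (2,7) → (2,6) → (2,5) → (1,5) → (1,6) → (0,6) → (0,5) → (0,4) → (0,3) → (0,2) → (1,2) → (1,3) → (1,4) → (2,4) → (2,3) → (2,2) → (3,2) → (3,1) → (3,0) → (4,0) → (4,1) → (5,1) → (5,2) → (6,2) → (6,3) → (5,3) → (4,3) → (3,3) → (3,4) → (4,4) → (5,4) → (6,4) → (6,5) → (6,6) → (7,6) → (8,6)
Distance: 39 steps

Solution:

┌───┬─────────────────┐
│   │↓ ← ← ← ↰        │
│ ╶─┤ ╶───┬─╴ ╷ ┌─────┤
│   │↳ → ↓│↱ ↑│ │↓ ← A│
├─╴ ├───╴ │ ╶─┴─┘ ┌───┤
│   │↓ ← ↲│↑ ← ← ↲│   │
│ ╶─┘ ┌───┼───────┴─┐ │
│↓ ← ↲│↱ ↓│         │ │
│ ╶─┬─┘ ╷ │ ╶───┐ ╷ ╵ │
│↳ ↓│  ↑│↓│     │ │   │
├─┐ └─┐ │ ├───╴ │ └─┐ │
│ │↳ ↓│↑│↓│     │   │ │
│ └─┐ ╵ │ └───┐ └─┐ │ │
│   │↳ ↑│↳ → ↓│   │ │ │
│ ╷ ├───┴───┐ ├───┤ └─┤
│ │ │       │↓│   │   │
│ └─┘ ╶───┐ ╵ ╵ ╷ └─╴ │
│         │  B  │     │
└─────────┴─────┴─────┘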